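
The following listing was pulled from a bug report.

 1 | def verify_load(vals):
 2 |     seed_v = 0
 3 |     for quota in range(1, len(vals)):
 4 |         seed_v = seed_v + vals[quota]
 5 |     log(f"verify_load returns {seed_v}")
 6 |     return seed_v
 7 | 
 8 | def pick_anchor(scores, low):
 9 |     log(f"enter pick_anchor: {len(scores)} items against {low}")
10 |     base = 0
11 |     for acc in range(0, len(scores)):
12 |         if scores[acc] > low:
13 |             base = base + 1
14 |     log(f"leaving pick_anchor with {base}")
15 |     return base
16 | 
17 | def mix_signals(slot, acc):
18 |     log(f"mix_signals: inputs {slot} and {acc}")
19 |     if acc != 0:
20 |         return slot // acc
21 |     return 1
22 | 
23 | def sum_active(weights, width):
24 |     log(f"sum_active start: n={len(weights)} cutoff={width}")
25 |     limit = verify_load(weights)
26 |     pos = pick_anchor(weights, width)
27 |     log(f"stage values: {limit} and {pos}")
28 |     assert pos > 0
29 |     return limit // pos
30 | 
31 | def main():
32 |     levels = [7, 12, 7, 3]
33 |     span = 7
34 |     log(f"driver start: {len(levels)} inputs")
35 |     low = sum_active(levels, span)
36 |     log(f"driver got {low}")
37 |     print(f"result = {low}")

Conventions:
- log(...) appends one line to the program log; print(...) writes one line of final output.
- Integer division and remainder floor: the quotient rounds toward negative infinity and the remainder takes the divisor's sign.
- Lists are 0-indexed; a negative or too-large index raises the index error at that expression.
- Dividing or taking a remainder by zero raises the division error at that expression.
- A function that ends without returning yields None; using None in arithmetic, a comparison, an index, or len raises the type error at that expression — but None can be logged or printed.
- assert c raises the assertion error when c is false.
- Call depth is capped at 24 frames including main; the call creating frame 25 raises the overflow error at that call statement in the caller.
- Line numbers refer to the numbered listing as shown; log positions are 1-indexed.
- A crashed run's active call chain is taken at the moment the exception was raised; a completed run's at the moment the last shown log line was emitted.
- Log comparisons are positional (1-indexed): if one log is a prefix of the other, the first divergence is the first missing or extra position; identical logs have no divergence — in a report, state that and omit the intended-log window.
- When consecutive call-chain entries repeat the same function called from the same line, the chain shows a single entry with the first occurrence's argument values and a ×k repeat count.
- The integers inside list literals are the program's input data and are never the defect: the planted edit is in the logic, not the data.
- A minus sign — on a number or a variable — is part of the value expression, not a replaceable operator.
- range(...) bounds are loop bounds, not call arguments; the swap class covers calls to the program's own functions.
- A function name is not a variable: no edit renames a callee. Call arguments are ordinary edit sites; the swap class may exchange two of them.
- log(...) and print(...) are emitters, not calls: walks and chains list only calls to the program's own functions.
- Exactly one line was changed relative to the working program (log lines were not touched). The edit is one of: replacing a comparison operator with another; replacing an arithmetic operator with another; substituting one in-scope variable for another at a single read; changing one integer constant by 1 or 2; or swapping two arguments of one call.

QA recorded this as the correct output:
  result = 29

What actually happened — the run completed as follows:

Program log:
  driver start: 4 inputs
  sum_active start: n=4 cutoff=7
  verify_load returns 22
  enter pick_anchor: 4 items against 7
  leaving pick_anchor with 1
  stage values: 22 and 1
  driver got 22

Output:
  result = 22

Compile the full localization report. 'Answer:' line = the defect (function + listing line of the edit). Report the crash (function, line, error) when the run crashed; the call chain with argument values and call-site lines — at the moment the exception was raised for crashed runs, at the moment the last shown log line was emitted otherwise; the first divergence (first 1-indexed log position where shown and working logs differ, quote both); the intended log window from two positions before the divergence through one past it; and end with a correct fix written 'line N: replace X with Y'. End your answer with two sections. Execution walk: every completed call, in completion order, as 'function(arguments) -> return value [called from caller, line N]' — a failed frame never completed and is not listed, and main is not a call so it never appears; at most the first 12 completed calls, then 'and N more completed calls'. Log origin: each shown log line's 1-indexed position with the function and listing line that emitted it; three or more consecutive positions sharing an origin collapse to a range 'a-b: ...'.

Answer: the defect is in verify_load at line 3.
Core observation: The earliest visible damage is log position 3 — 'verify_load returns 22' rather than the intended 'verify_load returns 29'.
Call chain: main.
First divergence: position 3 — the shown line 'verify_load returns 22' should read 'verify_load returns 29'.
Intended log window:
  1: driver start: 4 inputs
  2: sum_active start: n=4 cutoff=7
  3: verify_load returns 29
  4: enter pick_anchor: 4 items against 7
Execution walk:
  verify_load([7, 12, 7, 3]) -> 22  [called from sum_active, line 25]
  pick_anchor([7, 12, 7, 3], 7) -> 1  [called from sum_active, line 26]
  sum_active([7, 12, 7, 3], 7) -> 22  [called from main, line 35]
Origin of each log line:
  1: from main, line 34
  2: from sum_active, line 24
  3: from verify_load, line 5
  4: from pick_anchor, line 9
  5: from pick_anchor, line 14
  6: from sum_active, line 27
  7: from main, line 36
A correct fix: line 3: replace `1` with `0`.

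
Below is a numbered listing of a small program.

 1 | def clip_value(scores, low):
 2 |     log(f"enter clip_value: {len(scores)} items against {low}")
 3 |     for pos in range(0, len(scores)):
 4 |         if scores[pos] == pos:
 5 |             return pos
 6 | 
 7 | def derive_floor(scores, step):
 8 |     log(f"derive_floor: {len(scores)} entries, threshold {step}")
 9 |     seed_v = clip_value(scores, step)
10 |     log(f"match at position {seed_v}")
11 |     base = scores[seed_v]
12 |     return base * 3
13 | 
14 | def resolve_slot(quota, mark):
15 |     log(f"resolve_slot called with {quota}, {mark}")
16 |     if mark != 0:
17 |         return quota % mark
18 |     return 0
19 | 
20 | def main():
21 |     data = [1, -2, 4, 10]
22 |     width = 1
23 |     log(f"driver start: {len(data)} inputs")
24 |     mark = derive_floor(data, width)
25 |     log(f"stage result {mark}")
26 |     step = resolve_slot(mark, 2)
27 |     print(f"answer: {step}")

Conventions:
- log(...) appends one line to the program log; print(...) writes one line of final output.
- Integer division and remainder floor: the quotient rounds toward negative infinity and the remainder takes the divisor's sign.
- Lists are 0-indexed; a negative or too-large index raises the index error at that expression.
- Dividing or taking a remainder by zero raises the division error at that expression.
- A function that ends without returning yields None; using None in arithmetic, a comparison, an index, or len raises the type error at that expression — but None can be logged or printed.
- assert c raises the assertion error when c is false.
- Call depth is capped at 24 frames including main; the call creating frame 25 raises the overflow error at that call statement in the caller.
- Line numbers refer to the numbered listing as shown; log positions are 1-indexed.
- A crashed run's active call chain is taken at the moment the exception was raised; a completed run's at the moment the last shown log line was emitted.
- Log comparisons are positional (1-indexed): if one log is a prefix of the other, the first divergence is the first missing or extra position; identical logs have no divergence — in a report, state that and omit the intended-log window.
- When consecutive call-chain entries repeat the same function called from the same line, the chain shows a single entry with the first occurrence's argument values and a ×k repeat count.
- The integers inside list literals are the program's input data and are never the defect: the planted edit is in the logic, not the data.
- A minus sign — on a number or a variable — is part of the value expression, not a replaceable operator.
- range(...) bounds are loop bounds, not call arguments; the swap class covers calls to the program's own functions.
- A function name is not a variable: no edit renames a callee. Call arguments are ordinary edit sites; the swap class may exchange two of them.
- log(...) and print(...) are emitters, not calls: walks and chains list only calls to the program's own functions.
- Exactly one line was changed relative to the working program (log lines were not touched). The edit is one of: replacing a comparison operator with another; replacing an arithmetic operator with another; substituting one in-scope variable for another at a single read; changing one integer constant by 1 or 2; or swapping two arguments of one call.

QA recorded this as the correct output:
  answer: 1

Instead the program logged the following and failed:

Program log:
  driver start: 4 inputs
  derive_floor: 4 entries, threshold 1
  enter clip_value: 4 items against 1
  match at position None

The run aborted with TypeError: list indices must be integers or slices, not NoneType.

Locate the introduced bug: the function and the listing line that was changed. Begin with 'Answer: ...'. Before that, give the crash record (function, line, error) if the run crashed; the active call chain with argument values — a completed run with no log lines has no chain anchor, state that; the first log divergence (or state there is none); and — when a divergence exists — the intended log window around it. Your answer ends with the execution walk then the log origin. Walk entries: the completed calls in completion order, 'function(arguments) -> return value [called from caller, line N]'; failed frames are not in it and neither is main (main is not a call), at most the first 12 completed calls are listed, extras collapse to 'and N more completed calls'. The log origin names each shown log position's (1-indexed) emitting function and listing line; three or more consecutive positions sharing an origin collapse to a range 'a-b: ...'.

Answer: the defect is in clip_value at line 4.
The tell: The earliest visible damage is log position 4 — 'match at position None' rather than the intended 'match at position 0'.
Crash: derive_floor, line 11, TypeError.
Call chain: main -> derive_floor([1, -2, 4, 10], 1) (called at line 24).
First divergence: position 4 — shown 'match at position None', intended 'match at position 0'.
Intended log window:
  2: derive_floor: 4 entries, threshold 1
  3: enter clip_value: 4 items against 1
  4: match at position 0
  5: stage result 3
Execution walk:
  clip_value([1, -2, 4, 10], 1) -> None  [called from derive_floor, line 9]
Log origins:
  1: emitted by main (line 23)
  2: emitted by derive_floor (line 8)
  3: emitted by clip_value (line 2)
  4: emitted by derive_floor (line 10)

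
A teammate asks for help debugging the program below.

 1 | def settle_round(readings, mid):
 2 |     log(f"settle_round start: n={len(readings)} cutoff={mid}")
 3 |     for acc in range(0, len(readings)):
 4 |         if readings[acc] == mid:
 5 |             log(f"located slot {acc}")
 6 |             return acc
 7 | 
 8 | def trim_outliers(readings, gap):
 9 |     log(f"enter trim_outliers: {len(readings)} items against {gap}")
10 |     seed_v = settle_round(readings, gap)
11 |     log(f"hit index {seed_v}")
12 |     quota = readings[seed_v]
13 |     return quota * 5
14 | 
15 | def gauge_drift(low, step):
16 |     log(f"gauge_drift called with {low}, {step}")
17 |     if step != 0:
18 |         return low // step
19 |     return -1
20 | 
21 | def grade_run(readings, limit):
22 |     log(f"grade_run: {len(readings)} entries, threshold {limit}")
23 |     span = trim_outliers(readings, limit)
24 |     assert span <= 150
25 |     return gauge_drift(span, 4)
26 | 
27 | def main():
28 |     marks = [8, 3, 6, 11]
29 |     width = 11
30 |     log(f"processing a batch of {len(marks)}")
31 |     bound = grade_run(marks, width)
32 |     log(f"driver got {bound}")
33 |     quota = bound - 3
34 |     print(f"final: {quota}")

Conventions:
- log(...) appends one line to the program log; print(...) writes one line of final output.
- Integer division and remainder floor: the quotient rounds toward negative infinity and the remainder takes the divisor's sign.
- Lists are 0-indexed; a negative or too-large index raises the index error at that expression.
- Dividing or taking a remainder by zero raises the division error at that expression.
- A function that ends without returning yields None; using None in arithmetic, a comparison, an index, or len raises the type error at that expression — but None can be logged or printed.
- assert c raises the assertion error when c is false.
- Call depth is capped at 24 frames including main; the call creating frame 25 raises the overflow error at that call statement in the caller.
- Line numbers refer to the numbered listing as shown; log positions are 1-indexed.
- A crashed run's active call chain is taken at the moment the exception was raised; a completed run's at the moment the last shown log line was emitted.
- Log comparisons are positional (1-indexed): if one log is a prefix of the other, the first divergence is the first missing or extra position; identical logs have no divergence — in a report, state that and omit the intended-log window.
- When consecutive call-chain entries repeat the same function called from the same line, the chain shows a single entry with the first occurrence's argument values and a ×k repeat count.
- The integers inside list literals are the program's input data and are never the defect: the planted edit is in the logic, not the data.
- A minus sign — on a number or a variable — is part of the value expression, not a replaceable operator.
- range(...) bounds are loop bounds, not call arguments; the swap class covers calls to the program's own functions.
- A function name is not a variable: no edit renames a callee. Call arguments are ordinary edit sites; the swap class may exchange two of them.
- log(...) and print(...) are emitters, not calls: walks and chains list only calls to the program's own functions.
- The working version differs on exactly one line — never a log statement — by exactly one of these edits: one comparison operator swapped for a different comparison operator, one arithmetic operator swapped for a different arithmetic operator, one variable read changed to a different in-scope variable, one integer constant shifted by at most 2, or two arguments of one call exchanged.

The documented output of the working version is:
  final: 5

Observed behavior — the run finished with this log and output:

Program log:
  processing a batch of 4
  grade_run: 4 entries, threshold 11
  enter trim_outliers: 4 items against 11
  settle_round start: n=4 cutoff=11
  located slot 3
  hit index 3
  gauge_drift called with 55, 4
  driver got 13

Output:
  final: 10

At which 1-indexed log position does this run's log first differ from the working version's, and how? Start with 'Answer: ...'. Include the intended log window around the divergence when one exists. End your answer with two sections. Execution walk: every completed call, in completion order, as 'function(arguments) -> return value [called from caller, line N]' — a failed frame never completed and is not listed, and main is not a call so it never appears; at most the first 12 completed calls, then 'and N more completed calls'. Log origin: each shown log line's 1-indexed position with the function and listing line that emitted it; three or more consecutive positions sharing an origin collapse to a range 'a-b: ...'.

Answer: at position 7 the run shows 'gauge_drift called with 55, 4' where the working version logs 'gauge_drift called with 33, 4'.
Intended log window:
  5: located slot 3
  6: hit index 3
  7: gauge_drift called with 33, 4
  8: driver got 8
Execution walk:
  settle_round([8, 3, 6, 11], 11) -> 3  [called from trim_outliers, line 10]
  trim_outliers([8, 3, 6, 11], 11) -> 55  [called from grade_run, line 23]
  gauge_drift(55, 4) -> 13  [called from grade_run, line 25]
  grade_run([8, 3, 6, 11], 11) -> 13  [called from main, line 31]
Log origins:
  1 — main, line 30
  2 — grade_run, line 22
  3 — trim_outliers, line 9
  4 — settle_round, line 2
  5 — settle_round, line 5
  6 — trim_outliers, line 11
  7 — gauge_drift, line 16
  8 — main, line 32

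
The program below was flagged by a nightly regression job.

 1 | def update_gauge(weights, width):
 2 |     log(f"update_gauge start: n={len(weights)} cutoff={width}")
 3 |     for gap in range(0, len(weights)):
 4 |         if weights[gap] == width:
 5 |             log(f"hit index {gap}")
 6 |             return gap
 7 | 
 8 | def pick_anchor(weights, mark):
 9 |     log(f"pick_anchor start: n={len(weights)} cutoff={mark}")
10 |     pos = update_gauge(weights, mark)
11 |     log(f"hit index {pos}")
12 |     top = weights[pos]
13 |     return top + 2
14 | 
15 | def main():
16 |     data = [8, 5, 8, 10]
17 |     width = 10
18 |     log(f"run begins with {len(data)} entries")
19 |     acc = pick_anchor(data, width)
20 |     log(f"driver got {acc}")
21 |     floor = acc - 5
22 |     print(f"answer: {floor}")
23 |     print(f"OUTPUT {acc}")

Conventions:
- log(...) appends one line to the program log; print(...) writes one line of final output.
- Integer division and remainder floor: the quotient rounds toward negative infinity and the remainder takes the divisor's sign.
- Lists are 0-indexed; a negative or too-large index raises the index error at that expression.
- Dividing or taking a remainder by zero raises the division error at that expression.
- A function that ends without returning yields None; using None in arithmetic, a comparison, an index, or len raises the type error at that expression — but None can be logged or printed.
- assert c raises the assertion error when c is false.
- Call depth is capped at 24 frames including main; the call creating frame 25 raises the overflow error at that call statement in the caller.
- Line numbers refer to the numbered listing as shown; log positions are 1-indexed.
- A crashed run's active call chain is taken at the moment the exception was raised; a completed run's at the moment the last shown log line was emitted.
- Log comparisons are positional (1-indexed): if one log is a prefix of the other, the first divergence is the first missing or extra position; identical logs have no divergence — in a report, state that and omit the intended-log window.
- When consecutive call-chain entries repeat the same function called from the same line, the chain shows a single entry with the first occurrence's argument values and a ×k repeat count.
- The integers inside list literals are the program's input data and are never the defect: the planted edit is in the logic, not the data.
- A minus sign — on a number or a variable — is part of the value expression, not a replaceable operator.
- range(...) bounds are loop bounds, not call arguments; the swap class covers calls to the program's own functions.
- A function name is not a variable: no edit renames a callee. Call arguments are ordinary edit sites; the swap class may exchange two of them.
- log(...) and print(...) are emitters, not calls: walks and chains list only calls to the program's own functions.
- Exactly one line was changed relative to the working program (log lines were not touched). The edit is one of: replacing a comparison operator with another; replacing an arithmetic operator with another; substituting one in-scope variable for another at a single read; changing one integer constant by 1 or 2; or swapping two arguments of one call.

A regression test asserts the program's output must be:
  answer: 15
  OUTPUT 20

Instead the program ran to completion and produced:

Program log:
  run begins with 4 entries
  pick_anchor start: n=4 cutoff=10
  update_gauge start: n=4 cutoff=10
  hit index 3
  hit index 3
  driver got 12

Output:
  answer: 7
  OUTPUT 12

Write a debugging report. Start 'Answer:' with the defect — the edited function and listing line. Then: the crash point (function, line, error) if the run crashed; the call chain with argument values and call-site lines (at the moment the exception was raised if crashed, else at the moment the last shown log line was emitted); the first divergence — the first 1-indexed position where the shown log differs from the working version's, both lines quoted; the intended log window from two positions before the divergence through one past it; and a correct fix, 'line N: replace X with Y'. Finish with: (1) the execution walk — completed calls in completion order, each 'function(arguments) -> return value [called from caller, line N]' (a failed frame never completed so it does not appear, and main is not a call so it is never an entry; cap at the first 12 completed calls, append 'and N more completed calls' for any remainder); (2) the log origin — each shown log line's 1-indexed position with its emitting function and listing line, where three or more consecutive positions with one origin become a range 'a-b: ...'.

Answer: the defect is in pick_anchor at line 13.
Key observation: Log line 6 is where behavior first shows: 'driver got 12' appears instead of 'driver got 20'.
Call chain: main.
First divergence: position 6 — the shown line 'driver got 12' should read 'driver got 20'.
Intended log window:
  4: hit index 3
  5: hit index 3
  6: driver got 20
Execution walk:
  update_gauge([8, 5, 8, 10], 10) -> 3  [called from pick_anchor, line 10]
  pick_anchor([8, 5, 8, 10], 10) -> 12  [called from main, line 19]
Origin of each log line:
  1: logged in main at line 18
  2: logged in pick_anchor at line 9
  3: logged in update_gauge at line 2
  4: logged in update_gauge at line 5
  5: logged in pick_anchor at line 11
  6: logged in main at line 20
A correct fix: line 13: replace `+` with `*`.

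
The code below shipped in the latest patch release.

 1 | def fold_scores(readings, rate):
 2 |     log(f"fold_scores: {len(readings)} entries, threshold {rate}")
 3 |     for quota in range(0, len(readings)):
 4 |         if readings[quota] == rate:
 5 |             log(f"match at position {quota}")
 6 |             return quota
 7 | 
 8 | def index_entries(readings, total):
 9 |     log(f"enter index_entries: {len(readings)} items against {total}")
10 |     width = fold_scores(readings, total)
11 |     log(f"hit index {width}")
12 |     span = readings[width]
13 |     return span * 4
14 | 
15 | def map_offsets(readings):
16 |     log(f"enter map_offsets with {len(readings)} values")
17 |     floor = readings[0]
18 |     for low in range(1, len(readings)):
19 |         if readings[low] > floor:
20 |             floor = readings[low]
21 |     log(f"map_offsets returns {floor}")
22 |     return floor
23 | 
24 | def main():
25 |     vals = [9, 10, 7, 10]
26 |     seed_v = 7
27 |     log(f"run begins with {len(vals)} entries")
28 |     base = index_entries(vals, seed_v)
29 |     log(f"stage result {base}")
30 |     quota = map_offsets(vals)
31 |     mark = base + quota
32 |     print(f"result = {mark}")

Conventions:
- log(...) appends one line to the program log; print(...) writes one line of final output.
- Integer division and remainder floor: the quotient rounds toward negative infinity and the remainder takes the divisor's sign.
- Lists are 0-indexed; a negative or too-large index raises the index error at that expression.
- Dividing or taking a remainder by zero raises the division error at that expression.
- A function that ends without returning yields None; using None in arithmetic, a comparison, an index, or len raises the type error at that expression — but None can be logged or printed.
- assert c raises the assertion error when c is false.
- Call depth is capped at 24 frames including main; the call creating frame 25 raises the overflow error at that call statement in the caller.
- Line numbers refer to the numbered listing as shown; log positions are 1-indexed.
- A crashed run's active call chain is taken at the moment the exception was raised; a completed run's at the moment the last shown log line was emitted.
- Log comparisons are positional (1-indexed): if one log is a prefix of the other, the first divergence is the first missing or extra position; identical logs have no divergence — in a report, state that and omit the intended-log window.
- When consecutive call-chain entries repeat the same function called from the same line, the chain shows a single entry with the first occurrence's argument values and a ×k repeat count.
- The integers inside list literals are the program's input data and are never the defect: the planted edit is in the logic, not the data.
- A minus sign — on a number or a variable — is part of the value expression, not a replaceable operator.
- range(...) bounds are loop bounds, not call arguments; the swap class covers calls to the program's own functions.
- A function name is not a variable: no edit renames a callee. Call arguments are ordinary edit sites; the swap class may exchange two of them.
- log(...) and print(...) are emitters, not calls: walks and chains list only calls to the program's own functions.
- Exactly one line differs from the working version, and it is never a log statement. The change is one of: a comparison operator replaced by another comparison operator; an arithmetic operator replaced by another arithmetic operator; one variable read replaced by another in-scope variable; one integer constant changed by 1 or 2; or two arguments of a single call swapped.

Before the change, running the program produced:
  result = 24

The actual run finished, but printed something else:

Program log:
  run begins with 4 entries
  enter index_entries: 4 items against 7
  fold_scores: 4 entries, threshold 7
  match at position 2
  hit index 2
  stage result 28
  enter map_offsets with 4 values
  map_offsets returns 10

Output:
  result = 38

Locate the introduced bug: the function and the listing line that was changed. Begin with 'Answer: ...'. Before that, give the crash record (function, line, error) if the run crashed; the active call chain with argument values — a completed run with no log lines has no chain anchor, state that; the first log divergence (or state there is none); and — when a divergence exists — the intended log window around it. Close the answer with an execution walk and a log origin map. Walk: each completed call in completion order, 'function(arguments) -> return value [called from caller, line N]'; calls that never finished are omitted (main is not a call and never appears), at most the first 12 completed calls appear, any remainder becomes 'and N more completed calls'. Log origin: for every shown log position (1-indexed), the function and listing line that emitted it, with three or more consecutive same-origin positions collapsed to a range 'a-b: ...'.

Answer: the defect is in index_entries at line 13.
Key observation: Log line 6 is where behavior first shows: 'stage result 28' appears instead of 'stage result 14'.
Call chain: main -> map_offsets([9, 10, 7, 10]) (called at line 30).
First divergence: position 6 — the shown line 'stage result 28' should read 'stage result 14'.
Intended log window:
  4: match at position 2
  5: hit index 2
  6: stage result 14
  7: enter map_offsets with 4 values
Execution walk:
  fold_scores([9, 10, 7, 10], 7) -> 2  [called from index_entries, line 10]
  index_entries([9, 10, 7, 10], 7) -> 28  [called from main, line 28]
  map_offsets([9, 10, 7, 10]) -> 10  [called from main, line 30]
Log origin:
  1: logged in main at line 27
  2: logged in index_entries at line 9
  3: logged in fold_scores at line 2
  4: logged in fold_scores at line 5
  5: logged in index_entries at line 11
  6: logged in main at line 29
  7: logged in map_offsets at line 16
  8: logged in map_offsets at line 21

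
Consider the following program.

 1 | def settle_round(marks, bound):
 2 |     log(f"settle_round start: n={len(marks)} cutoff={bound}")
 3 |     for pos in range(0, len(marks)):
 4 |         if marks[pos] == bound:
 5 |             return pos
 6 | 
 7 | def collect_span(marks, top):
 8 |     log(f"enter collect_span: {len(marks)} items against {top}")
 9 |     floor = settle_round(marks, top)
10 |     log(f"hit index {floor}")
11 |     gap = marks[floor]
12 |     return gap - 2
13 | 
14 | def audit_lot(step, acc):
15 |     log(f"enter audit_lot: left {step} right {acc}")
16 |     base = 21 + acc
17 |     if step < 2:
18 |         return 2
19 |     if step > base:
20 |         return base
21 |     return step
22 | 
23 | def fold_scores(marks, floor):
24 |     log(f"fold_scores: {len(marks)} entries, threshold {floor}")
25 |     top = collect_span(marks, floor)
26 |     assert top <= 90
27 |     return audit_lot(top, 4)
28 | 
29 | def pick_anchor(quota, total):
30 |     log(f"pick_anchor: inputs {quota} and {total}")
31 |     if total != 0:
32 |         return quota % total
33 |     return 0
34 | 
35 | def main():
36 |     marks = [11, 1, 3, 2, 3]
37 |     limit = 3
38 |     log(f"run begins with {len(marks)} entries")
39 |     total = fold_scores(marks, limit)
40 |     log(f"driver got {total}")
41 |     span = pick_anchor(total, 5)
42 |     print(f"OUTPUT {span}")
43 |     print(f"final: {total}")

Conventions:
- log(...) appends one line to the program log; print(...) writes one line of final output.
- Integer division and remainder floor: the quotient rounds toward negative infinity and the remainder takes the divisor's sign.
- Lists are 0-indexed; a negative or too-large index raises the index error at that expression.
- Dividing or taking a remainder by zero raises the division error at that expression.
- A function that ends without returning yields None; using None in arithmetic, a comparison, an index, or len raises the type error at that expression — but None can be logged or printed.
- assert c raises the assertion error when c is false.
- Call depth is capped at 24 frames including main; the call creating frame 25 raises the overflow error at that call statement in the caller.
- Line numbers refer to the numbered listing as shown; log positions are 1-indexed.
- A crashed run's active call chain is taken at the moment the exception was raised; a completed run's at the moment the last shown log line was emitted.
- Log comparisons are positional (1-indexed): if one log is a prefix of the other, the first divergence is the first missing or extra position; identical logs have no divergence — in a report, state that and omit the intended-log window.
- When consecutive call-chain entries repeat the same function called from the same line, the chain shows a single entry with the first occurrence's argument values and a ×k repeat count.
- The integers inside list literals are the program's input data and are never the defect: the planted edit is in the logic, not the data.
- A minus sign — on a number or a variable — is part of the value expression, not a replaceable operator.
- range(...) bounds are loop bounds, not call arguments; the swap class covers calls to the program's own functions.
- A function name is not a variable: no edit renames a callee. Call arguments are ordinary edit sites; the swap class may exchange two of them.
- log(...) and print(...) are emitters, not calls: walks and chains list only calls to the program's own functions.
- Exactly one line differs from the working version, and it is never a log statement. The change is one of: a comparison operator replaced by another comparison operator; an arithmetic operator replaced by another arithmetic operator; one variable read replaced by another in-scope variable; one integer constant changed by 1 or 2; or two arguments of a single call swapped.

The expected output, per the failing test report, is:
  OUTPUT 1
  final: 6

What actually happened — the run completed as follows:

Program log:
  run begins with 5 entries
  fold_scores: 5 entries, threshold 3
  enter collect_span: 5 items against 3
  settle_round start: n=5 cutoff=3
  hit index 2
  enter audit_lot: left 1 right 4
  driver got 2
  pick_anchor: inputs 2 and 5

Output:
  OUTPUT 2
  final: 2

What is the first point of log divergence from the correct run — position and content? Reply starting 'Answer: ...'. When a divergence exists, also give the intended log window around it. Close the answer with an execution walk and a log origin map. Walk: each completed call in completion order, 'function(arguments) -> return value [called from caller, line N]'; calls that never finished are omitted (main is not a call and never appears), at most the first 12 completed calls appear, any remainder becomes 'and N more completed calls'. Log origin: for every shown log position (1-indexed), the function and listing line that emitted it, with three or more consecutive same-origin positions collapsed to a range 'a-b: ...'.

Answer: position 6 — the shown line 'enter audit_lot: left 1 right 4' should read 'enter audit_lot: left 6 right 4'.
Intended log window:
  4: settle_round start: n=5 cutoff=3
  5: hit index 2
  6: enter audit_lot: left 6 right 4
  7: driver got 6
Execution walk:
  settle_round([11, 1, 3, 2, 3], 3) -> 2  [called from collect_span, line 9]
  collect_span([11, 1, 3, 2, 3], 3) -> 1  [called from fold_scores, line 25]
  audit_lot(1, 4) -> 2  [called from fold_scores, line 27]
  fold_scores([11, 1, 3, 2, 3], 3) -> 2  [called from main, line 39]
  pick_anchor(2, 5) -> 2  [called from main, line 41]
Log origin:
  1: logged in main at line 38
  2: logged in fold_scores at line 24
  3: logged in collect_span at line 8
  4: logged in settle_round at line 2
  5: logged in collect_span at line 10
  6: logged in audit_lot at line 15
  7: logged in main at line 40
  8: logged in pick_anchor at line 30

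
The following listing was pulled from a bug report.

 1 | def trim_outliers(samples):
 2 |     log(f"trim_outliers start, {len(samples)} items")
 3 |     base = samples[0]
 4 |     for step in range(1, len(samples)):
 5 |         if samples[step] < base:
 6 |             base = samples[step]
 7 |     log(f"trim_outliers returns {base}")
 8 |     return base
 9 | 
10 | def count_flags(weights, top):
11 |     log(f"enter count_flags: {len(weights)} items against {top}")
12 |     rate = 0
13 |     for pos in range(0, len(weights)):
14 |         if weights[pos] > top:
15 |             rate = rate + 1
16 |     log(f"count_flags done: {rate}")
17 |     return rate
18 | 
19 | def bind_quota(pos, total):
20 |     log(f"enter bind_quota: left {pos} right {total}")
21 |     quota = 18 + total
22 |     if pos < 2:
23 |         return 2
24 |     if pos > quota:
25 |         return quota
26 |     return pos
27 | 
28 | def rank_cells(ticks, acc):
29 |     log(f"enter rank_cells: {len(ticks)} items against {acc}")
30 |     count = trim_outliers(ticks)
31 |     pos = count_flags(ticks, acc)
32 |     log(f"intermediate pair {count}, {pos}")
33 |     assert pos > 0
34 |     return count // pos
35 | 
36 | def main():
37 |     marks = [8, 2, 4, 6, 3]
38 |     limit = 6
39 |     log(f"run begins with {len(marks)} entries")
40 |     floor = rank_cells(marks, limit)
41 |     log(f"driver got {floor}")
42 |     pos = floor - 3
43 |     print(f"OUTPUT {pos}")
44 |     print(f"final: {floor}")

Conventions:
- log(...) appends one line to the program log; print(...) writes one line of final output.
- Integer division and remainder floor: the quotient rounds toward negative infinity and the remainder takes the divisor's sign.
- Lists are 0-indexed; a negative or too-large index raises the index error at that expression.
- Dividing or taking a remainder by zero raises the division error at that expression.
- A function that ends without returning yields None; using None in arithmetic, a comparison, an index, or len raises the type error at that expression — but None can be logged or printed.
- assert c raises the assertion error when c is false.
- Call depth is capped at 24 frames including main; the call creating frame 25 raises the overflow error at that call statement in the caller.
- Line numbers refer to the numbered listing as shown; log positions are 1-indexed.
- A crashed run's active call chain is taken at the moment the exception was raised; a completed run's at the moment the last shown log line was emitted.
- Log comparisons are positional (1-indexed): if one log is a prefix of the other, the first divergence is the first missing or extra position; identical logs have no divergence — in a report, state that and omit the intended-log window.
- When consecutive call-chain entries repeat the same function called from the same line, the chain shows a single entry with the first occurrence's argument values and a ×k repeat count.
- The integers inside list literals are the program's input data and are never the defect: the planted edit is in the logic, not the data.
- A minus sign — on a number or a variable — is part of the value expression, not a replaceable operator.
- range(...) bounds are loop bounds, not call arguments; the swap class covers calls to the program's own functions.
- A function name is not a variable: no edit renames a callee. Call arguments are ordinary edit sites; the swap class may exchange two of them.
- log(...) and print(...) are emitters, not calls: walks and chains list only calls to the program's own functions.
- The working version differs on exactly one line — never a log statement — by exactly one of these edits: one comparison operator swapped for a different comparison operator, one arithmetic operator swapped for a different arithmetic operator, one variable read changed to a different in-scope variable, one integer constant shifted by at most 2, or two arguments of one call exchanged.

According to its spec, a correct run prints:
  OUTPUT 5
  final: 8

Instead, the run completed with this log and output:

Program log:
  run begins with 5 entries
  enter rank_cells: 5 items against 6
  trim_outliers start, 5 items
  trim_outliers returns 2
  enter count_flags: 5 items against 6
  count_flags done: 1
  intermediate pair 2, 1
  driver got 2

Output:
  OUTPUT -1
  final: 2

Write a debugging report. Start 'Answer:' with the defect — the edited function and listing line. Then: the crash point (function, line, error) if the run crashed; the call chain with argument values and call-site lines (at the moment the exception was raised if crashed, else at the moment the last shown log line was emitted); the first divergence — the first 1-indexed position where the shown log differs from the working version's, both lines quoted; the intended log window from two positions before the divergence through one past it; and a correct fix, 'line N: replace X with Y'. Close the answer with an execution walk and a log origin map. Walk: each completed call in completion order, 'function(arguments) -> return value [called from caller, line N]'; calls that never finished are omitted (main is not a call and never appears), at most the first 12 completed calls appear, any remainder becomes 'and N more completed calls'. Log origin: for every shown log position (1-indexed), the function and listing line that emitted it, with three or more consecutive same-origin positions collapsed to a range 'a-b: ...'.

Answer: the defect is in trim_outliers at line 5.
Key fact: Log line 4 is where behavior first shows: 'trim_outliers returns 2' appears instead of 'trim_outliers returns 8'.
Call chain: main.
First divergence: position 4 — shown 'trim_outliers returns 2', intended 'trim_outliers returns 8'.
Intended log window:
  2: enter rank_cells: 5 items against 6
  3: trim_outliers start, 5 items
  4: trim_outliers returns 8
  5: enter count_flags: 5 items against 6
Execution walk:
  trim_outliers([8, 2, 4, 6, 3]) -> 2  [called from rank_cells, line 30]
  count_flags([8, 2, 4, 6, 3], 6) -> 1  [called from rank_cells, line 31]
  rank_cells([8, 2, 4, 6, 3], 6) -> 2  [called from main, line 40]
Log origins:
  1: logged in main at line 39
  2: logged in rank_cells at line 29
  3: logged in trim_outliers at line 2
  4: logged in trim_outliers at line 7
  5: logged in count_flags at line 11
  6: logged in count_flags at line 16
  7: logged in rank_cells at line 32
  8: logged in main at line 41
A correct fix: line 5: replace `<` with `>`.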